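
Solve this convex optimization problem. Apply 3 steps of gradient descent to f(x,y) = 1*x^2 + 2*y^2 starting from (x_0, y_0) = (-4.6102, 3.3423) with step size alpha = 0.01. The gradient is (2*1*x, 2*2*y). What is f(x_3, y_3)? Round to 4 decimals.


Gradient descent on f(x,y) = 1*x^2 + 2*y^2.
Starting point: (-4.6102, 3.3423), alpha = 0.01
Step 1: grad_x = 2*1*-4.6102 = -9.2204, grad_y = 2*2*3.3423 = 13.3692
  x_1 = -4.6102 - 0.01*-9.2204 = -4.518
  y_1 = 3.3423 - 0.01*13.3692 = 3.2086
Step 2: grad_x = 2*1*-4.518 = -9.036, grad_y = 2*2*3.2086 = 12.8344
  x_2 = -4.518 - 0.01*-9.036 = -4.4276
  y_2 = 3.2086 - 0.01*12.8344 = 3.0803
Step 3: grad_x = 2*1*-4.4276 = -8.8553, grad_y = 2*2*3.0803 = 12.3211
  x_3 = -4.4276 - 0.01*-8.8553 = -4.3391
  y_3 = 3.0803 - 0.01*12.3211 = 2.9571
f(-4.3391, 2.9571) = 1*(-4.3391)^2 + 2*2.9571^2 = 36.316


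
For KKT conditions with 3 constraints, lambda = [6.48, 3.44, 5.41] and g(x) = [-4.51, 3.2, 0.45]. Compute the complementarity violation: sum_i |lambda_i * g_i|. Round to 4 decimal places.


KKT complementary slackness check:
lambda_1 * g_1 = 6.48 * -4.51 = -29.2248
lambda_2 * g_2 = 3.44 * 3.2 = 11.008
lambda_3 * g_3 = 5.41 * 0.45 = 2.4345
Total violation = 29.2248 + 11.008 + 2.4345 = 42.6673


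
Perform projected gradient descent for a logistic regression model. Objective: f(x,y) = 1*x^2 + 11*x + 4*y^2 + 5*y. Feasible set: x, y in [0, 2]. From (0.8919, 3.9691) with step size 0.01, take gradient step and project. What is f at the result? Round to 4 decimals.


Step 1: Compute gradient at (0.8919, 3.9691).
grad_x = 2*1*0.8919 + 11 = 12.7838
grad_y = 2*4*3.9691 + 5 = 36.7528
Step 2: Gradient step.
x_raw = 0.8919 - 0.01*12.7838 = 0.7641
y_raw = 3.9691 - 0.01*36.7528 = 3.6016
Step 3: Project onto [0, 2].
x_proj = clip(0.7641) = 0.7641
y_proj = clip(3.6016) = 2.0
Step 4: Evaluate f.
f(0.7641, 2.0) = 34.9885


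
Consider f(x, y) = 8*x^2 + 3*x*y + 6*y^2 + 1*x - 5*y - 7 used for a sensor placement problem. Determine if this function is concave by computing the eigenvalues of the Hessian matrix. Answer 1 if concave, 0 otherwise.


The Hessian of f(x,y) = 8*x^2 + 3*x*y + 6*y^2 + 1*x - 5*y - 7 is:
H = [[16, 3], [3, 12]]
Trace = 16 + 12 = 28
Determinant = 16*12 - (3)^2 = 183
Discriminant = (28)^2 - 4*183 = 52.0
Eigenvalues: lambda_1 = 10.3944, lambda_2 = 17.6056
The function is not concave.

0


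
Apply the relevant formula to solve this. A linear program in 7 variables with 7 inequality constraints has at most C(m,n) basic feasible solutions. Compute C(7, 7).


Each vertex corresponds to some choice of n active constraints out of m, so the number of vertices is at most C(m, n) = m! / (n!(m-n)!).
m = 7, n = 7
Numerator: 7 * 6 * 5 * 4 * 3 * 2 * 1
Denominator: 7! = 5040
C(7, 7) = 1


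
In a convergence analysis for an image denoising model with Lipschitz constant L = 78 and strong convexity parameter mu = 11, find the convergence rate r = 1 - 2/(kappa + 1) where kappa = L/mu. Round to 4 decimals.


Step 1: Compute the condition number.
kappa = L/mu = 78/11 = 7.0909
Step 2: Compute the convergence rate.
r = 1 - 2/(kappa + 1) = 1 - 2*mu/(L + mu) = (L - mu)/(L + mu) = 67/89 = 0.7528


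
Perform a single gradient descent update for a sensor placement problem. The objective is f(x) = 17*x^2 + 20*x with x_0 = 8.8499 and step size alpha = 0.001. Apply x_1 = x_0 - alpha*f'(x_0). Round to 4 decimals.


We compute the gradient at x_0 and apply the update.
f'(x) = 34*x + 20
f'(8.8499) = 34*8.8499 + 20 = 320.8966
x_1 = 8.8499 - 0.001*320.8966 = 8.529


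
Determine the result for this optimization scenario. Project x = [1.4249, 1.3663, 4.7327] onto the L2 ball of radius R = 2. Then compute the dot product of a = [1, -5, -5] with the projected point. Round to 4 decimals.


Step 1: Compute ||x|| (intermediates to 6 decimals).
||x|| = sqrt(1.4249^2 + 1.3663^2 + 4.7327^2) = 5.12792
Step 2: Project.
Since ||x|| > R, scale = R/||x|| = 2/5.12792 = 0.390022, proj(x) = scale * x
proj(x) = [0.555742, 0.532887, 1.845857]
Step 3: Dot product.
a^T * proj(x) = 1*0.555742 - 5*0.532887 - 5*1.845857 = -11.338


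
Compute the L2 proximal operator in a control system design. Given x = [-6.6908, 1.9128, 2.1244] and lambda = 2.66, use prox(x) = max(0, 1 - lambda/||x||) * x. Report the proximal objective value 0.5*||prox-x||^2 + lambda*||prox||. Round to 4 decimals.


Step 1: Compute ||x||.
||x|| = 7.2759
Step 2: Compute scaling factor.
scale = max(0, 1 - 2.66/7.2759) = 0.6344
Step 3: prox(x) = [-4.2447, 1.2135, 1.3477]
||prox(x)|| = 4.6159
Step 4: Proximal objective.
0.5*||prox-x||^2 = 3.5378
lambda*||prox|| = 12.2783
Total = 15.8161


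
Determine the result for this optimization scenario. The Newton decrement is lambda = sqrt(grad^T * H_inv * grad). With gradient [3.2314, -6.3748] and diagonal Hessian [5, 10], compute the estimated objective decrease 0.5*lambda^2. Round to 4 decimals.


Step 1: H is diagonal, so H^(-1) * g = [0.6463, -0.6375].
Step 2: g^T H^(-1) g = sum_i g_i^2 / H_ii
  = (3.2314)^2/5 + (-6.3748)^2/10
  = 2.0884 + 4.0638 = 6.1522
Step 3: Objective decrease = 0.5 * g^T H^(-1) g = 3.0761


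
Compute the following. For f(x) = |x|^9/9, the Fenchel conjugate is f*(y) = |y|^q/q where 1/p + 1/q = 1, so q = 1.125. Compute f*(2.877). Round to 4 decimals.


The conjugate exponent q satisfies 1/p + 1/q = 1.
p = 9, so q = 9/(9 - 1) = 1.125
|y|^q = 2.877^1.125 = 3.2833
f*(2.877) = 3.2833 / 1.125 = 2.9185


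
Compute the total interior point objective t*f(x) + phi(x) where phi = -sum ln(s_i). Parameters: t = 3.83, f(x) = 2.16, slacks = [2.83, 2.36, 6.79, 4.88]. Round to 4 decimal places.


Step 1: Compute log-barrier.
ln values: [1.0403, 0.8587, 1.9155, 1.5851]
phi = -(1.0403 + 0.8587 + 1.9155 + 1.5851) = -5.3995
Step 2: Compute augmented objective.
t*f(x) = 3.83*2.16 = 8.2728
Total = 8.2728 - 5.3995 = 2.8733


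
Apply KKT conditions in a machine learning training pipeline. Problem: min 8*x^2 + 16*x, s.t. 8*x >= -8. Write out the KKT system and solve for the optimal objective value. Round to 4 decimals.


Step 1: Try lambda = 0 (constraint inactive).
Stationarity: 2*8*x + 16 = 0
x* = -16/(2*8) = -1.0
Check constraint: 8*-1.0 = -8.0 >= -8 -- satisfied.
Step 2: Compute optimal value.
f(x*) = 8*(-1.0)^2 + 16*(-1.0) = -8.0


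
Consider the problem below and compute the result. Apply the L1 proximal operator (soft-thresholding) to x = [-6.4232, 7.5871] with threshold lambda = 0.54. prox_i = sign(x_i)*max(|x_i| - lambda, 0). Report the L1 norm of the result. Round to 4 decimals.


Soft-thresholding with lambda = 0.54:
prox(-6.4232) = sign(-6.4232)*max(|-6.4232| - 0.54, 0) = -5.8832
prox(7.5871) = sign(7.5871)*max(|7.5871| - 0.54, 0) = 7.0471
prox(x) = [-5.8832, 7.0471]
||prox(x)||_1 = 5.8832 + 7.0471 = 12.9303


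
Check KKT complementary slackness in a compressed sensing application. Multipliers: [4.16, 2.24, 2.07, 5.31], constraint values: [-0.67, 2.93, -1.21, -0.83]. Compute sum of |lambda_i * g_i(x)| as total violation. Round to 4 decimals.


KKT complementary slackness check:
lambda_1 * g_1 = 4.16 * -0.67 = -2.7872
lambda_2 * g_2 = 2.24 * 2.93 = 6.5632
lambda_3 * g_3 = 2.07 * -1.21 = -2.5047
lambda_4 * g_4 = 5.31 * -0.83 = -4.4073
Total violation = 2.7872 + 6.5632 + 2.5047 + 4.4073 = 16.2624


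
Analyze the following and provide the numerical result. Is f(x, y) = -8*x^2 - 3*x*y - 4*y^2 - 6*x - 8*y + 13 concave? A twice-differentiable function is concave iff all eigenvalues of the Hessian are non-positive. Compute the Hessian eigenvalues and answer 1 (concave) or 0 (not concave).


The Hessian of f(x,y) = -8*x^2 - 3*x*y - 4*y^2 - 6*x - 8*y + 13 is:
H = [[-16, -3], [-3, -8]]
Trace = -16 - 8 = -24
Determinant = -16*-8 - (-3)^2 = 119
Discriminant = (-24)^2 - 4*119 = 100.0
Eigenvalues: lambda_1 = -17.0, lambda_2 = -7.0
The function is concave.

1


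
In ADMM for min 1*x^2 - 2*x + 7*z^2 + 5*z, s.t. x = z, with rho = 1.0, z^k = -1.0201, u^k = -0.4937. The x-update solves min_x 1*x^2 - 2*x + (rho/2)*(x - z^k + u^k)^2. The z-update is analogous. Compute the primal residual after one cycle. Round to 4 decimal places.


ADMM iteration with rho = 1.0, z^k = -1.0201, u^k = -0.4937
Step 1: x-update.
Minimize 1*x^2 - 2*x + (1.0/2)*(x + 1.0201 - 0.4937)^2
FOC: (2*1 + 1.0)*x = 2 + 1.0*(-1.0201 + 0.4937)
x^{k+1} = 0.4912
Step 2: z-update.
Minimize 7*z^2 + 5*z + (1.0/2)*(0.4912 - z - 0.4937)^2
FOC: (2*7 + 1.0)*z = -5 + 1.0*(0.4912 - 0.4937)
z^{k+1} = -0.3335
Step 3: u-update.
u^{k+1} = -0.4937 + 0.4912 + 0.3335 = 0.331
Step 4: Primal residual = |0.4912 + 0.3335| = 0.8247


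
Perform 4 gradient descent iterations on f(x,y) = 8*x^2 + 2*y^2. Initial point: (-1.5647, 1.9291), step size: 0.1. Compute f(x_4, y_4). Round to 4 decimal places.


Gradient descent on f(x,y) = 8*x^2 + 2*y^2.
Starting point: (-1.5647, 1.9291), alpha = 0.1
Step 1: grad_x = 2*8*-1.5647 = -25.0352, grad_y = 2*2*1.9291 = 7.7164
  x_1 = -1.5647 - 0.1*-25.0352 = 0.9388
  y_1 = 1.9291 - 0.1*7.7164 = 1.1575
Step 2: grad_x = 2*8*0.9388 = 15.0211, grad_y = 2*2*1.1575 = 4.6298
  x_2 = 0.9388 - 0.1*15.0211 = -0.5633
  y_2 = 1.1575 - 0.1*4.6298 = 0.6945
Step 3: grad_x = 2*8*-0.5633 = -9.0127, grad_y = 2*2*0.6945 = 2.7779
  x_3 = -0.5633 - 0.1*-9.0127 = 0.338
  y_3 = 0.6945 - 0.1*2.7779 = 0.4167
Step 4: grad_x = 2*8*0.338 = 5.4076, grad_y = 2*2*0.4167 = 1.6667
  x_4 = 0.338 - 0.1*5.4076 = -0.2028
  y_4 = 0.4167 - 0.1*1.6667 = 0.25
f(-0.2028, 0.25) = 8*(-0.2028)^2 + 2*0.25^2 = 0.454


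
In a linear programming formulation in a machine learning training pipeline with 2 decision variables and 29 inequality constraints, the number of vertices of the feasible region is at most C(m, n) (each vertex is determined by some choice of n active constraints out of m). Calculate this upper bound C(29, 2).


Each vertex corresponds to some choice of n active constraints out of m, so the number of vertices is at most C(m, n) = m! / (n!(m-n)!).
m = 29, n = 2
Numerator: 29 * 28
Denominator: 2! = 2
C(29, 2) = 406


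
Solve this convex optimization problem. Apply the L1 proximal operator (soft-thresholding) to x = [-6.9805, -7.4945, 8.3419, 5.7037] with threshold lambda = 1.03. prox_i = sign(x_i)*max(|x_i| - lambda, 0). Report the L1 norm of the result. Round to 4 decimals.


Soft-thresholding with lambda = 1.03:
prox(-6.9805) = sign(-6.9805)*max(|-6.9805| - 1.03, 0) = -5.9505
prox(-7.4945) = sign(-7.4945)*max(|-7.4945| - 1.03, 0) = -6.4645
prox(8.3419) = sign(8.3419)*max(|8.3419| - 1.03, 0) = 7.3119
prox(5.7037) = sign(5.7037)*max(|5.7037| - 1.03, 0) = 4.6737
prox(x) = [-5.9505, -6.4645, 7.3119, 4.6737]
||prox(x)||_1 = 5.9505 + 6.4645 + 7.3119 + 4.6737 = 24.4006


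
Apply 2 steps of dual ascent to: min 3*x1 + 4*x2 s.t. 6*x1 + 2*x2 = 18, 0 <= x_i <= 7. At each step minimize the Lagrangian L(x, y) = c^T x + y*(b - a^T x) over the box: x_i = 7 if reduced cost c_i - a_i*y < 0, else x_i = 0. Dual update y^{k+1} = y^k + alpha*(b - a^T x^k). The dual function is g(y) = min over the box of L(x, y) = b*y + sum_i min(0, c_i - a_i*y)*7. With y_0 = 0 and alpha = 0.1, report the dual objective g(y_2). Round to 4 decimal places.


Dual ascent for LP: min 3*x1 + 4*x2, 6*x1 + 2*x2 = 18, 0 <= x_i <= 7
Step 1: y^k = 0.0, reduced costs: (3.0, 4.0)
  x^k = (0.0, 0.0), subgradient = b - a^T x = 18.0
  y^{k+1} = 0.0 + 0.1*18.0 = 1.8
Step 2: y^k = 1.8, reduced costs: (-7.8, 0.4)
  x^k = (7.0, 0.0), subgradient = b - a^T x = -24.0
  y^{k+1} = 1.8 + 0.1*-24.0 = -0.6
Dual objective at y_2 = -0.6: reduced costs (6.6, 5.2), box minimizer x = (0.0, 0.0)
g(y_2) = b*y + (c1 - a1*y)*x1 + (c2 - a2*y)*x2 = 18*(-0.6) + 6.6*0.0 + 5.2*0.0 = -10.8 + 0.0 + 0.0 = -10.8


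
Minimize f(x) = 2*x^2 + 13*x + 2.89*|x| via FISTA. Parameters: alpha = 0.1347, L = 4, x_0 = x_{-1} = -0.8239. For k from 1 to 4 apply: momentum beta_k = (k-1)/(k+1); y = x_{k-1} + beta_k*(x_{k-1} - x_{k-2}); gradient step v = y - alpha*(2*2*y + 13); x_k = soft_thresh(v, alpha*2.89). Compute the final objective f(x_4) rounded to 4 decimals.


FISTA on f(x) = 2*x^2 + 13*x + 2.89*|x|
L = 4, alpha = 0.1347
Iteration 1: beta = 0.0, y = -0.8239 + 0.0*(-0.8239 + 0.8239) = -0.8239
  grad(y) = 9.7044, v = y - alpha*grad = -2.1311
  prox(v) = soft_thresh(-2.1311, 0.3893) = -1.7418
Iteration 2: beta = 0.3333, y = -1.7418 + 0.3333*(-1.7418 + 0.8239) = -2.0478
  grad(y) = 4.8089, v = y - alpha*grad = -2.6955
  prox(v) = soft_thresh(-2.6955, 0.3893) = -2.3062
Iteration 3: beta = 0.5, y = -2.3062 + 0.5*(-2.3062 + 1.7418) = -2.5885
  grad(y) = 2.6461, v = y - alpha*grad = -2.9449
  prox(v) = soft_thresh(-2.9449, 0.3893) = -2.5556
Iteration 4: beta = 0.6, y = -2.5556 + 0.6*(-2.5556 + 2.3062) = -2.7052
  grad(y) = 2.179, v = y - alpha*grad = -2.9988
  prox(v) = soft_thresh(-2.9988, 0.3893) = -2.6095
f(x_4) = 2*(-2.6095)^2 + 13*(-2.6095) + 2.89*|-2.6095| = -12.7631


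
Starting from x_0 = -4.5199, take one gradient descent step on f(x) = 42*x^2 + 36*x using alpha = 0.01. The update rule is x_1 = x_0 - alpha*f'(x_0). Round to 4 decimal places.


We compute the gradient at x_0 and apply the update.
f'(x) = 84*x + 36
f'(-4.5199) = 84*-4.5199 + 36 = -343.6716
x_1 = -4.5199 - 0.01*-343.6716 = -1.0832


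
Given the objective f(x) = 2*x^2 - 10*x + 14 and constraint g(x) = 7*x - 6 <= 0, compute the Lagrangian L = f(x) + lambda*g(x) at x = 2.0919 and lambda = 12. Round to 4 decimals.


Step 1: Evaluate f(x).
f(2.0919) = 2*2.0919^2 - 10*2.0919 + 14 = 1.8331
Step 2: Evaluate g(x).
g(2.0919) = 7*2.0919 - 6 = 8.6433
Step 3: Compute Lagrangian.
L = 1.8331 + 12*8.6433 = 105.5527


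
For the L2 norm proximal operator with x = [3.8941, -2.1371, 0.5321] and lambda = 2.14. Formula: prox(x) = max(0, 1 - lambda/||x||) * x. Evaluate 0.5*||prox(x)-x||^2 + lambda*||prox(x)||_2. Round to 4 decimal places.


Step 1: Compute ||x||.
||x|| = 4.4737
Step 2: Compute scaling factor.
scale = max(0, 1 - 2.14/4.4737) = 0.5217
Step 3: prox(x) = [2.0314, -1.1148, 0.2776]
||prox(x)|| = 2.3337
Step 4: Proximal objective.
0.5*||prox-x||^2 = 2.2898
lambda*||prox|| = 4.9941
Total = 7.284


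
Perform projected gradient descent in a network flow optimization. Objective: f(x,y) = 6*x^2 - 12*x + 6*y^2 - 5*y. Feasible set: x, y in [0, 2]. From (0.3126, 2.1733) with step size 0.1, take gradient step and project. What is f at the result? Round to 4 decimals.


Step 1: Compute gradient at (0.3126, 2.1733).
grad_x = 2*6*0.3126 - 12 = -8.2488
grad_y = 2*6*2.1733 - 5 = 21.0796
Step 2: Gradient step.
x_raw = 0.3126 - 0.1*-8.2488 = 1.1375
y_raw = 2.1733 - 0.1*21.0796 = 0.0653
Step 3: Project onto [0, 2].
x_proj = clip(1.1375) = 1.1375
y_proj = clip(0.0653) = 0.0653
Step 4: Evaluate f.
f(1.1375, 0.0653) = -6.1877


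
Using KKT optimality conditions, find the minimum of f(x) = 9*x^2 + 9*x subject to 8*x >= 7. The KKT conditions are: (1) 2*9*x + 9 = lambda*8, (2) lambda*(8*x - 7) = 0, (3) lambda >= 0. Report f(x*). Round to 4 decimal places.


Step 1: Try lambda = 0 (constraint inactive).
x_unc = -9/(2*9) = -0.5
Check: 8*-0.5 = -4.0 < 7 -- violated!
Step 2: Constraint must be active: 8*x = 7
x* = 7/8 = 0.875
lambda = (2*9*0.875 + 9)/8 = 3.0938
Step 3: Compute optimal value.
f(x*) = 9*0.875^2 + 9*0.875 = 14.7656


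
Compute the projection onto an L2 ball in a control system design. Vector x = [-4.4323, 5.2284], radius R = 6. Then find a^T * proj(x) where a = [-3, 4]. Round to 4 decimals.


Step 1: Compute ||x|| (intermediates to 6 decimals).
||x|| = sqrt((-4.4323)^2 + 5.2284^2) = 6.854302
Step 2: Project.
Since ||x|| > R, scale = R/||x|| = 6/6.854302 = 0.875363, proj(x) = scale * x
proj(x) = [-3.879871, 4.576748]
Step 3: Dot product.
a^T * proj(x) = -3*(-3.879871) + 4*4.576748 = 29.9466


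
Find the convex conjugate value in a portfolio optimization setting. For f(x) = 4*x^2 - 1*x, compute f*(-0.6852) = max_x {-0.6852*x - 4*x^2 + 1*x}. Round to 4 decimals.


f*(y) = sup_x {y*x - a*x^2 - b*x} = sup_x {(y-b)*x - a*x^2}
FOC: (y - b) - 2a*x = 0 => x* = (y - b)/(2a)
x* = (-0.6852 + 1)/(2*4) = 0.0394
f*(-0.6852) = (y-b)^2/(4a) = (-0.6852 + 1)^2/(4*4)
= 0.0991/16 = 0.0062


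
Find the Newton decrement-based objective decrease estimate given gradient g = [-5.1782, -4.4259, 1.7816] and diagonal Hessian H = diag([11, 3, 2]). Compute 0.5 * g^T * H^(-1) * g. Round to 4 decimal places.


Step 1: H is diagonal, so H^(-1) * g = [-0.4707, -1.4753, 0.8908].
Step 2: g^T H^(-1) g = sum_i g_i^2 / H_ii
  = (-5.1782)^2/11 + (-4.4259)^2/3 + (1.7816)^2/2
  = 2.4376 + 6.5295 + 1.587 = 10.5542
Step 3: Objective decrease = 0.5 * g^T H^(-1) g = 5.2771


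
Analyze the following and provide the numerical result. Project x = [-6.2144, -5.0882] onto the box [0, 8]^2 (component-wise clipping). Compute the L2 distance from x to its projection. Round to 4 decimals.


Project each component onto [0, 8].
clip(-6.2144) = 0.0, clip(-5.0882) = 0.0
Projection = [0.0, 0.0]
Squared diffs: [38.6188, 25.8898]
Distance = sqrt(64.5086) = 8.0317


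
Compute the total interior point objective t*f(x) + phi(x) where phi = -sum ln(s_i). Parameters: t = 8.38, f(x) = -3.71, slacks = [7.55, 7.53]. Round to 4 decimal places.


Step 1: Compute log-barrier.
ln values: [2.0215, 2.0189]
phi = -(2.0215 + 2.0189) = -4.0404
Step 2: Compute augmented objective.
t*f(x) = 8.38*-3.71 = -31.0898
Total = -31.0898 - 4.0404 = -35.1302


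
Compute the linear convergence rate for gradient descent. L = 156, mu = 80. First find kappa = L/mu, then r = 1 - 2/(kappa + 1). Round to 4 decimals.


Step 1: Compute the condition number.
kappa = L/mu = 156/80 = 1.95
Step 2: Compute the convergence rate.
r = 1 - 2/(kappa + 1) = 1 - 2*mu/(L + mu) = (L - mu)/(L + mu) = 76/236 = 0.322


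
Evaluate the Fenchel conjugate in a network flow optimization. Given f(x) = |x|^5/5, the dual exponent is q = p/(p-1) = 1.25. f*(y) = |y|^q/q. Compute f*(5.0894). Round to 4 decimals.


The conjugate exponent q satisfies 1/p + 1/q = 1.
p = 5, so q = 5/(5 - 1) = 1.25
|y|^q = 5.0894^1.25 = 7.6442
f*(5.0894) = 7.6442 / 1.25 = 6.1154


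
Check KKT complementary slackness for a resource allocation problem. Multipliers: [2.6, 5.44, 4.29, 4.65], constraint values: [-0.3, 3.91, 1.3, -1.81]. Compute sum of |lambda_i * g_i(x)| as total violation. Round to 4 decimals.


KKT complementary slackness check:
lambda_1 * g_1 = 2.6 * -0.3 = -0.78
lambda_2 * g_2 = 5.44 * 3.91 = 21.2704
lambda_3 * g_3 = 4.29 * 1.3 = 5.577
lambda_4 * g_4 = 4.65 * -1.81 = -8.4165
Total violation = 0.78 + 21.2704 + 5.577 + 8.4165 = 36.0439


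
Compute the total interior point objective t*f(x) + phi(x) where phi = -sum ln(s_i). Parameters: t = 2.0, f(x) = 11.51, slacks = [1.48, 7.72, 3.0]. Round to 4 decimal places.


Step 1: Compute log-barrier.
ln values: [0.392, 2.0438, 1.0986]
phi = -(0.392 + 2.0438 + 1.0986) = -3.5345
Step 2: Compute augmented objective.
t*f(x) = 2.0*11.51 = 23.02
Total = 23.02 - 3.5345 = 19.4855


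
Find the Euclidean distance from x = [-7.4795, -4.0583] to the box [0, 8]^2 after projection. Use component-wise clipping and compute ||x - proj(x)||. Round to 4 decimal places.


Project each component onto [0, 8].
clip(-7.4795) = 0.0, clip(-4.0583) = 0.0
Projection = [0.0, 0.0]
Squared diffs: [55.9429, 16.4698]
Distance = sqrt(72.4127) = 8.5096


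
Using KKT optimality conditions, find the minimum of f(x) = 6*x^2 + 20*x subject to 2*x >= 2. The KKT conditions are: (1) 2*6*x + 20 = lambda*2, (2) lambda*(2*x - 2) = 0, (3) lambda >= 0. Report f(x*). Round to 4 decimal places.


Step 1: Try lambda = 0 (constraint inactive).
x_unc = -20/(2*6) = -1.6667
Check: 2*-1.6667 = -3.3334 < 2 -- violated!
Step 2: Constraint must be active: 2*x = 2
x* = 2/2 = 1.0
lambda = (2*6*1.0 + 20)/2 = 16.0
Step 3: Compute optimal value.
f(x*) = 6*1.0^2 + 20*1.0 = 26.0


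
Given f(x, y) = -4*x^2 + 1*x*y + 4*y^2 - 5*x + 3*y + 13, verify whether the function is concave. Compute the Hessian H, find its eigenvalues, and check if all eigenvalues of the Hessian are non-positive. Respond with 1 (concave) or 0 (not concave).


The Hessian of f(x,y) = -4*x^2 + 1*x*y + 4*y^2 - 5*x + 3*y + 13 is:
H = [[-8, 1], [1, 8]]
Trace = -8 + 8 = 0
Determinant = -8*8 - (1)^2 = -65
Discriminant = (0)^2 - 4*-65 = 260.0
Eigenvalues: lambda_1 = -8.0623, lambda_2 = 8.0623
The function is not concave.

0


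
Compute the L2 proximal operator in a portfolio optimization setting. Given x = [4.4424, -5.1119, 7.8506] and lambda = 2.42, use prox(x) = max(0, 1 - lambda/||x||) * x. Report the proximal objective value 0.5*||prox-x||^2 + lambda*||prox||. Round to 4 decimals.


Step 1: Compute ||x||.
||x|| = 10.3681
Step 2: Compute scaling factor.
scale = max(0, 1 - 2.42/10.3681) = 0.7666
Step 3: prox(x) = [3.4055, -3.9187, 6.0182]
||prox(x)|| = 7.9481
Step 4: Proximal objective.
0.5*||prox-x||^2 = 2.9282
lambda*||prox|| = 19.2344
Total = 22.1627


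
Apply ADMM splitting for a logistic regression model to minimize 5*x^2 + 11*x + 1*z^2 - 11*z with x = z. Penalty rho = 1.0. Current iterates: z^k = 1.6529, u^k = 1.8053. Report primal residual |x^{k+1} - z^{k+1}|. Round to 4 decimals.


ADMM iteration with rho = 1.0, z^k = 1.6529, u^k = 1.8053
Step 1: x-update.
Minimize 5*x^2 + 11*x + (1.0/2)*(x - 1.6529 + 1.8053)^2
FOC: (2*5 + 1.0)*x = -11 + 1.0*(1.6529 - 1.8053)
x^{k+1} = -1.0139
Step 2: z-update.
Minimize 1*z^2 - 11*z + (1.0/2)*(-1.0139 - z + 1.8053)^2
FOC: (2*1 + 1.0)*z = 11 + 1.0*(-1.0139 + 1.8053)
z^{k+1} = 3.9305
Step 3: u-update.
u^{k+1} = 1.8053 - 1.0139 - 3.9305 = -3.139
Step 4: Primal residual = |-1.0139 - 3.9305| = 4.9443


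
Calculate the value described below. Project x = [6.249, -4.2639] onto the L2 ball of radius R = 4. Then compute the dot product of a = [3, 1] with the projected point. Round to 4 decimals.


Step 1: Compute ||x|| (intermediates to 6 decimals).
||x|| = sqrt(6.249^2 + (-4.2639)^2) = 7.565107
Step 2: Project.
Since ||x|| > R, scale = R/||x|| = 4/7.565107 = 0.528743, proj(x) = scale * x
proj(x) = [3.304115, -2.254507]
Step 3: Dot product.
a^T * proj(x) = 3*3.304115 + 1*(-2.254507) = 7.6578


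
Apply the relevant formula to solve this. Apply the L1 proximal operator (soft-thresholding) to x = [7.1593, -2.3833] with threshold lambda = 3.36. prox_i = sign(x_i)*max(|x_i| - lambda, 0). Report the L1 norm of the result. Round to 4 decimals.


Soft-thresholding with lambda = 3.36:
prox(7.1593) = sign(7.1593)*max(|7.1593| - 3.36, 0) = 3.7993
prox(-2.3833) = sign(-2.3833)*max(|-2.3833| - 3.36, 0) = 0.0
prox(x) = [3.7993, 0.0]
||prox(x)||_1 = 3.7993 + 0.0 = 3.7993


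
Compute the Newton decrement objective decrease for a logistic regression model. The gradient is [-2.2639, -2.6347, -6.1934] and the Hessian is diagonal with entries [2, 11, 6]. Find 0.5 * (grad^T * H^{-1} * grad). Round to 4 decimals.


Step 1: H is diagonal, so H^(-1) * g = [-1.132, -0.2395, -1.0322].
Step 2: g^T H^(-1) g = sum_i g_i^2 / H_ii
  = (-2.2639)^2/2 + (-2.6347)^2/11 + (-6.1934)^2/6
  = 2.5626 + 0.6311 + 6.393 = 9.5867
Step 3: Objective decrease = 0.5 * g^T H^(-1) g = 4.7934


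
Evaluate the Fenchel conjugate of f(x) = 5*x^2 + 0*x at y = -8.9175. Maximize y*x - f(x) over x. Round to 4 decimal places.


f*(y) = sup_x {y*x - a*x^2 - b*x} = sup_x {(y-b)*x - a*x^2}
FOC: (y - b) - 2a*x = 0 => x* = (y - b)/(2a)
x* = (-8.9175 - 0)/(2*5) = -0.8918
f*(-8.9175) = (y-b)^2/(4a) = (-8.9175 - 0)^2/(4*5)
= 79.5218/20 = 3.9761


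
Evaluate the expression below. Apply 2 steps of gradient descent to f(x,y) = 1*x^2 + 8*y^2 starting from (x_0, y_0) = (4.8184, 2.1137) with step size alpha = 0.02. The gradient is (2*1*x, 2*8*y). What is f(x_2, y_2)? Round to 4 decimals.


Gradient descent on f(x,y) = 1*x^2 + 8*y^2.
Starting point: (4.8184, 2.1137), alpha = 0.02
Step 1: grad_x = 2*1*4.8184 = 9.6368, grad_y = 2*8*2.1137 = 33.8192
  x_1 = 4.8184 - 0.02*9.6368 = 4.6257
  y_1 = 2.1137 - 0.02*33.8192 = 1.4373
Step 2: grad_x = 2*1*4.6257 = 9.2513, grad_y = 2*8*1.4373 = 22.9971
  x_2 = 4.6257 - 0.02*9.2513 = 4.4406
  y_2 = 1.4373 - 0.02*22.9971 = 0.9774
f(4.4406, 0.9774) = 1*4.4406^2 + 8*0.9774^2 = 27.3614


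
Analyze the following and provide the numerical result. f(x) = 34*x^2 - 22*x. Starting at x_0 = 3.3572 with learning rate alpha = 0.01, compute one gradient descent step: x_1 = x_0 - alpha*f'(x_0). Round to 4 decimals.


We compute the gradient at x_0 and apply the update.
f'(x) = 68*x - 22
f'(3.3572) = 68*3.3572 - 22 = 206.2896
x_1 = 3.3572 - 0.01*206.2896 = 1.2943


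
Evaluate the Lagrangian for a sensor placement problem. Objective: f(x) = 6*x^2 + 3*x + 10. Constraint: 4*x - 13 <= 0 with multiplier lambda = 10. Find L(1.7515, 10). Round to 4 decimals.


Step 1: Evaluate f(x).
f(1.7515) = 6*1.7515^2 + 3*1.7515 + 10 = 33.661
Step 2: Evaluate g(x).
g(1.7515) = 4*1.7515 - 13 = -5.994
Step 3: Compute Lagrangian.
L = 33.661 + 10*-5.994 = -26.279


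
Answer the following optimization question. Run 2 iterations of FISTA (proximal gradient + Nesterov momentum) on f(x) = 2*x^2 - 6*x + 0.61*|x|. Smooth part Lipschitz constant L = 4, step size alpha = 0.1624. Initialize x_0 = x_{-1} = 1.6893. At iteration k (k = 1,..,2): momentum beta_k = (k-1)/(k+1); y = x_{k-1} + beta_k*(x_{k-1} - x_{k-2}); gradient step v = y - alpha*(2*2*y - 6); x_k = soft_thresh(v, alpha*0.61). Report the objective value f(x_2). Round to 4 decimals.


FISTA on f(x) = 2*x^2 - 6*x + 0.61*|x|
L = 4, alpha = 0.1624
Iteration 1: beta = 0.0, y = 1.6893 + 0.0*(1.6893 - 1.6893) = 1.6893
  grad(y) = 0.7572, v = y - alpha*grad = 1.5663
  prox(v) = soft_thresh(1.5663, 0.0991) = 1.4673
Iteration 2: beta = 0.3333, y = 1.4673 + 0.3333*(1.4673 - 1.6893) = 1.3933
  grad(y) = -0.427, v = y - alpha*grad = 1.4626
  prox(v) = soft_thresh(1.4626, 0.0991) = 1.3635
f(x_2) = 2*1.3635^2 - 6*1.3635 + 0.61*|1.3635| = -3.631


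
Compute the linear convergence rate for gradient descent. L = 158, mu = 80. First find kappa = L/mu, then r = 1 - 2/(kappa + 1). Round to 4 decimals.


Step 1: Compute the condition number.
kappa = L/mu = 158/80 = 1.975
Step 2: Compute the convergence rate.
r = 1 - 2/(kappa + 1) = 1 - 2*mu/(L + mu) = (L - mu)/(L + mu) = 78/238 = 0.3277


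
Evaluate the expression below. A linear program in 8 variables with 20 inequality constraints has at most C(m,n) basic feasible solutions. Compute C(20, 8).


Each vertex corresponds to some choice of n active constraints out of m, so the number of vertices is at most C(m, n) = m! / (n!(m-n)!).
m = 20, n = 8
Numerator: 20 * 19 * 18 * 17 * 16 * 15 * 14 * 13
Denominator: 8! = 40320
C(20, 8) = 125970


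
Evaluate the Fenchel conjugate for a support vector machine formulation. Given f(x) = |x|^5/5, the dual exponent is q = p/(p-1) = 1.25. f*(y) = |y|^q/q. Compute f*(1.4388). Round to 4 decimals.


The conjugate exponent q satisfies 1/p + 1/q = 1.
p = 5, so q = 5/(5 - 1) = 1.25
|y|^q = 1.4388^1.25 = 1.5758
f*(1.4388) = 1.5758 / 1.25 = 1.2606


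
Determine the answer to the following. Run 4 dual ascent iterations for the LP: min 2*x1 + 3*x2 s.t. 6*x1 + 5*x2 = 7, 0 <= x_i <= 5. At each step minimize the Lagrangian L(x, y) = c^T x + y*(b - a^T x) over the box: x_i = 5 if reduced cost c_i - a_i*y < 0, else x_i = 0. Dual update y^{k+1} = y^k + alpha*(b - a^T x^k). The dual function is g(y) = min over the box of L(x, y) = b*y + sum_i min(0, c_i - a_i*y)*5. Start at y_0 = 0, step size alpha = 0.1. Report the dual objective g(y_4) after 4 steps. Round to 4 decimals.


Dual ascent for LP: min 2*x1 + 3*x2, 6*x1 + 5*x2 = 7, 0 <= x_i <= 5
Step 1: y^k = 0.0, reduced costs: (2.0, 3.0)
  x^k = (0.0, 0.0), subgradient = b - a^T x = 7.0
  y^{k+1} = 0.0 + 0.1*7.0 = 0.7
Step 2: y^k = 0.7, reduced costs: (-2.2, -0.5)
  x^k = (5.0, 5.0), subgradient = b - a^T x = -48.0
  y^{k+1} = 0.7 + 0.1*-48.0 = -4.1
Step 3: y^k = -4.1, reduced costs: (26.6, 23.5)
  x^k = (0.0, 0.0), subgradient = b - a^T x = 7.0
  y^{k+1} = -4.1 + 0.1*7.0 = -3.4
Step 4: y^k = -3.4, reduced costs: (22.4, 20.0)
  x^k = (0.0, 0.0), subgradient = b - a^T x = 7.0
  y^{k+1} = -3.4 + 0.1*7.0 = -2.7
Dual objective at y_4 = -2.7: reduced costs (18.2, 16.5), box minimizer x = (0.0, 0.0)
g(y_4) = b*y + (c1 - a1*y)*x1 + (c2 - a2*y)*x2 = 7*(-2.7) + 18.2*0.0 + 16.5*0.0 = -18.9 + 0.0 + 0.0 = -18.9


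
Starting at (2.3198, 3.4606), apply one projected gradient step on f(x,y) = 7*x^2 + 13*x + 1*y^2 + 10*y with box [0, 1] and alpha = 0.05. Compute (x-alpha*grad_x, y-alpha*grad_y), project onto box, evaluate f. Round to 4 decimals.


Step 1: Compute gradient at (2.3198, 3.4606).
grad_x = 2*7*2.3198 + 13 = 45.4772
grad_y = 2*1*3.4606 + 10 = 16.9212
Step 2: Gradient step.
x_raw = 2.3198 - 0.05*45.4772 = 0.0459
y_raw = 3.4606 - 0.05*16.9212 = 2.6145
Step 3: Project onto [0, 1].
x_proj = clip(0.0459) = 0.0459
y_proj = clip(2.6145) = 1.0
Step 4: Evaluate f.
f(0.0459, 1.0) = 11.612


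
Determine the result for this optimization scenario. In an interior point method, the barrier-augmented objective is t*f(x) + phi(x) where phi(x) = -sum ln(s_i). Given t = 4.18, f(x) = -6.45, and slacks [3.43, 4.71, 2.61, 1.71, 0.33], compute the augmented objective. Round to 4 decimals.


Step 1: Compute log-barrier.
ln values: [1.2326, 1.5497, 0.9594, 0.5365, -1.1087]
phi = -(1.2326 + 1.5497 + 0.9594 + 0.5365 - 1.1087) = -3.1694
Step 2: Compute augmented objective.
t*f(x) = 4.18*-6.45 = -26.961
Total = -26.961 - 3.1694 = -30.1304


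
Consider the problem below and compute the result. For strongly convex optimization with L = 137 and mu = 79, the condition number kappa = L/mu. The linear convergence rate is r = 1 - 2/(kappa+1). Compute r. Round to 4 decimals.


Step 1: Compute the condition number.
kappa = L/mu = 137/79 = 1.7342
Step 2: Compute the convergence rate.
r = 1 - 2/(kappa + 1) = 1 - 2*mu/(L + mu) = (L - mu)/(L + mu) = 58/216 = 0.2685


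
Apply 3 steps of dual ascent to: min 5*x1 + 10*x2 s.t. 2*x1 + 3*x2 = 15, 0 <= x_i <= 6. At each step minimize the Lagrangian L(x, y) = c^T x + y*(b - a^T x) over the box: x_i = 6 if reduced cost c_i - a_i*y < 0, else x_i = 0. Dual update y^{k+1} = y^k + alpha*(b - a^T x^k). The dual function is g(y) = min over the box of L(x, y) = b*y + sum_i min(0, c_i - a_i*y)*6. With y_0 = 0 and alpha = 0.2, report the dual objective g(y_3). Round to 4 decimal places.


Dual ascent for LP: min 5*x1 + 10*x2, 2*x1 + 3*x2 = 15, 0 <= x_i <= 6
Step 1: y^k = 0.0, reduced costs: (5.0, 10.0)
  x^k = (0.0, 0.0), subgradient = b - a^T x = 15.0
  y^{k+1} = 0.0 + 0.2*15.0 = 3.0
Step 2: y^k = 3.0, reduced costs: (-1.0, 1.0)
  x^k = (6.0, 0.0), subgradient = b - a^T x = 3.0
  y^{k+1} = 3.0 + 0.2*3.0 = 3.6
Step 3: y^k = 3.6, reduced costs: (-2.2, -0.8)
  x^k = (6.0, 6.0), subgradient = b - a^T x = -15.0
  y^{k+1} = 3.6 + 0.2*-15.0 = 0.6
Dual objective at y_3 = 0.6: reduced costs (3.8, 8.2), box minimizer x = (0.0, 0.0)
g(y_3) = b*y + (c1 - a1*y)*x1 + (c2 - a2*y)*x2 = 15*0.6 + 3.8*0.0 + 8.2*0.0 = 9.0 + 0.0 + 0.0 = 9.0


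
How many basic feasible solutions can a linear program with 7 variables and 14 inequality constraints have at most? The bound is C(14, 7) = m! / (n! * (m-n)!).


Each vertex corresponds to some choice of n active constraints out of m, so the number of vertices is at most C(m, n) = m! / (n!(m-n)!).
m = 14, n = 7
Numerator: 14 * 13 * 12 * 11 * 10 * 9 * 8
Denominator: 7! = 5040
C(14, 7) = 3432


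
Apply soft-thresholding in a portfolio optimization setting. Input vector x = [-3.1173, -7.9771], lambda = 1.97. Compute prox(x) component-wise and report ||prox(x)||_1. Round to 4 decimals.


Soft-thresholding with lambda = 1.97:
prox(-3.1173) = sign(-3.1173)*max(|-3.1173| - 1.97, 0) = -1.1473
prox(-7.9771) = sign(-7.9771)*max(|-7.9771| - 1.97, 0) = -6.0071
prox(x) = [-1.1473, -6.0071]
||prox(x)||_1 = 1.1473 + 6.0071 = 7.1544


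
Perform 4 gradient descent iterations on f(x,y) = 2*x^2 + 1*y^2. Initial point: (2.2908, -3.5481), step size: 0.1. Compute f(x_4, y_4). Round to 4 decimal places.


Gradient descent on f(x,y) = 2*x^2 + 1*y^2.
Starting point: (2.2908, -3.5481), alpha = 0.1
Step 1: grad_x = 2*2*2.2908 = 9.1632, grad_y = 2*1*-3.5481 = -7.0962
  x_1 = 2.2908 - 0.1*9.1632 = 1.3745
  y_1 = -3.5481 - 0.1*-7.0962 = -2.8385
Step 2: grad_x = 2*2*1.3745 = 5.4979, grad_y = 2*1*-2.8385 = -5.677
  x_2 = 1.3745 - 0.1*5.4979 = 0.8247
  y_2 = -2.8385 - 0.1*-5.677 = -2.2708
Step 3: grad_x = 2*2*0.8247 = 3.2988, grad_y = 2*1*-2.2708 = -4.5416
  x_3 = 0.8247 - 0.1*3.2988 = 0.4948
  y_3 = -2.2708 - 0.1*-4.5416 = -1.8166
Step 4: grad_x = 2*2*0.4948 = 1.9793, grad_y = 2*1*-1.8166 = -3.6333
  x_4 = 0.4948 - 0.1*1.9793 = 0.2969
  y_4 = -1.8166 - 0.1*-3.6333 = -1.4533
f(0.2969, -1.4533) = 2*0.2969^2 + 1*(-1.4533)^2 = 2.2884


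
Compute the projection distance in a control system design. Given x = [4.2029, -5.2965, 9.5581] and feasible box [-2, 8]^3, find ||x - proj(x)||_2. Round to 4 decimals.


Project each component onto [-2, 8].
clip(4.2029) = 4.2029, clip(-5.2965) = -2.0, clip(9.5581) = 8.0
Projection = [4.2029, -2.0, 8.0]
Squared diffs: [0.0, 10.8669, 2.4277]
Distance = sqrt(13.2946) = 3.6462


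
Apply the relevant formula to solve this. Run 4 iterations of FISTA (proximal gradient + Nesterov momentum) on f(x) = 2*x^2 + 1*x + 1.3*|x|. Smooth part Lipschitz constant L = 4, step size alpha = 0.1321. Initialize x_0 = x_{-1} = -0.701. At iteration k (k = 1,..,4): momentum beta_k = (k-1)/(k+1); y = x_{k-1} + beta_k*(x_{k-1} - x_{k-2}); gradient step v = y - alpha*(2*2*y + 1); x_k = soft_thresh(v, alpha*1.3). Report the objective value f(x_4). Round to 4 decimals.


FISTA on f(x) = 2*x^2 + 1*x + 1.3*|x|
L = 4, alpha = 0.1321
Iteration 1: beta = 0.0, y = -0.701 + 0.0*(-0.701 + 0.701) = -0.701
  grad(y) = -1.804, v = y - alpha*grad = -0.4627
  prox(v) = soft_thresh(-0.4627, 0.1717) = -0.291
Iteration 2: beta = 0.3333, y = -0.291 + 0.3333*(-0.291 + 0.701) = -0.1543
  grad(y) = 0.3829, v = y - alpha*grad = -0.2049
  prox(v) = soft_thresh(-0.2049, 0.1717) = -0.0331
Iteration 3: beta = 0.5, y = -0.0331 + 0.5*(-0.0331 + 0.291) = 0.0958
  grad(y) = 1.3831, v = y - alpha*grad = -0.0869
  prox(v) = soft_thresh(-0.0869, 0.1717) = 0.0
Iteration 4: beta = 0.6, y = 0.0 + 0.6*(0.0 + 0.0331) = 0.0199
  grad(y) = 1.0795, v = y - alpha*grad = -0.1227
  prox(v) = soft_thresh(-0.1227, 0.1717) = 0.0
f(x_4) = 2*0.0^2 + 1*0.0 + 1.3*|0.0| = 0.0


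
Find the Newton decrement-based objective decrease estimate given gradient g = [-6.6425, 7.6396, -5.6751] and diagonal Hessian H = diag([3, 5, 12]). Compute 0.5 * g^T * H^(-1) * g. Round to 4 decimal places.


Step 1: H is diagonal, so H^(-1) * g = [-2.2142, 1.5279, -0.4729].
Step 2: g^T H^(-1) g = sum_i g_i^2 / H_ii
  = (-6.6425)^2/3 + (7.6396)^2/5 + (-5.6751)^2/12
  = 14.7076 + 11.6727 + 2.6839 = 29.0642
Step 3: Objective decrease = 0.5 * g^T H^(-1) g = 14.5321


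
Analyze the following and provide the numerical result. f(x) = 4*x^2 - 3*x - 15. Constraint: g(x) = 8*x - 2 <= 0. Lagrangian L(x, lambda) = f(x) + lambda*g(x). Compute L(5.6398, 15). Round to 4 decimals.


Step 1: Evaluate f(x).
f(5.6398) = 4*5.6398^2 - 3*5.6398 - 15 = 95.31
Step 2: Evaluate g(x).
g(5.6398) = 8*5.6398 - 2 = 43.1184
Step 3: Compute Lagrangian.
L = 95.31 + 15*43.1184 = 742.086


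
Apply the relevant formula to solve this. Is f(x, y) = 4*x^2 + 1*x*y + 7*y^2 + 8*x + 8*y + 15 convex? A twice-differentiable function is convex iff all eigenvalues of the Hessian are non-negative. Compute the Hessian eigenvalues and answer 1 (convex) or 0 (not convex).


The Hessian of f(x,y) = 4*x^2 + 1*x*y + 7*y^2 + 8*x + 8*y + 15 is:
H = [[8, 1], [1, 14]]
Trace = 8 + 14 = 22
Determinant = 8*14 - (1)^2 = 111
Discriminant = (22)^2 - 4*111 = 40.0
Eigenvalues: lambda_1 = 7.8377, lambda_2 = 14.1623
The function is convex.

1


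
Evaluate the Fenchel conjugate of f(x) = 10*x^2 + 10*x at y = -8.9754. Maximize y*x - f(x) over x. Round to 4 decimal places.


f*(y) = sup_x {y*x - a*x^2 - b*x} = sup_x {(y-b)*x - a*x^2}
FOC: (y - b) - 2a*x = 0 => x* = (y - b)/(2a)
x* = (-8.9754 - 10)/(2*10) = -0.9488
f*(-8.9754) = (y-b)^2/(4a) = (-8.9754 - 10)^2/(4*10)
= 360.0658/40 = 9.0016


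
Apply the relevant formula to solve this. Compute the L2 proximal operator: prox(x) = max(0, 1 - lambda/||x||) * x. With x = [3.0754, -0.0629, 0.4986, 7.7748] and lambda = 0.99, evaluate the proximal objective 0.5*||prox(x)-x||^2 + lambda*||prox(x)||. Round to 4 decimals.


Step 1: Compute ||x||.
||x|| = 8.376
Step 2: Compute scaling factor.
scale = max(0, 1 - 0.99/8.376) = 0.8818
Step 3: prox(x) = [2.7119, -0.0555, 0.4397, 6.8559]
||prox(x)|| = 7.386
Step 4: Proximal objective.
0.5*||prox-x||^2 = 0.4901
lambda*||prox|| = 7.3121
Total = 7.8022


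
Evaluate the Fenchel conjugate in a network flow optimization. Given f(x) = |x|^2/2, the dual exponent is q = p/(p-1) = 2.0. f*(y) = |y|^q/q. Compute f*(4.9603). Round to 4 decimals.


The conjugate exponent q satisfies 1/p + 1/q = 1.
p = 2, so q = 2/(2 - 1) = 2.0
|y|^q = 4.9603^2.0 = 24.6046
f*(4.9603) = 24.6046 / 2.0 = 12.3023


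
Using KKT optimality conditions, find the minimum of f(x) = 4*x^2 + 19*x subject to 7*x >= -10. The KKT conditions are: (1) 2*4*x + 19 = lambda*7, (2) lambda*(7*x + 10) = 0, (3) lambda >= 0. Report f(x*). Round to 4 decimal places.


Step 1: Try lambda = 0 (constraint inactive).
x_unc = -19/(2*4) = -2.375
Check: 7*-2.375 = -16.625 < -10 -- violated!
Step 2: Constraint must be active: 7*x = -10
x* = -10/7 = -1.4286 (rounded; the exact value -10/7 is used below)
lambda = (2*4*(-10/7) + 19)/7 = 1.0816
Step 3: Compute optimal value.
f(x*) = 4*(-10/7)^2 + 19*(-10/7) = -18.9796


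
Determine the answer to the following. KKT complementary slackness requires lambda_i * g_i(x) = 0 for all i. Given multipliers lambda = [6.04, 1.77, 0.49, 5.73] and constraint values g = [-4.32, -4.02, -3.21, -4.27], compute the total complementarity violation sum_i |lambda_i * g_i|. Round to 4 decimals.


KKT complementary slackness check:
lambda_1 * g_1 = 6.04 * -4.32 = -26.0928
lambda_2 * g_2 = 1.77 * -4.02 = -7.1154
lambda_3 * g_3 = 0.49 * -3.21 = -1.5729
lambda_4 * g_4 = 5.73 * -4.27 = -24.4671
Total violation = 26.0928 + 7.1154 + 1.5729 + 24.4671 = 59.2482


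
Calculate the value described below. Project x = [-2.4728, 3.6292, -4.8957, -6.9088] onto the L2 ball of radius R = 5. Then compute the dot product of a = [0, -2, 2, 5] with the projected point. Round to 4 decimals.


Step 1: Compute ||x|| (intermediates to 6 decimals).
||x|| = sqrt((-2.4728)^2 + 3.6292^2 + (-4.8957)^2 + (-6.9088)^2) = 9.538618
Step 2: Project.
Since ||x|| > R, scale = R/||x|| = 5/9.538618 = 0.524185, proj(x) = scale * x
proj(x) = [-1.296205, 1.902372, -2.566253, -3.621489]
Step 3: Dot product.
a^T * proj(x) = 0*(-1.296205) - 2*1.902372 + 2*(-2.566253) + 5*(-3.621489) = -27.0447


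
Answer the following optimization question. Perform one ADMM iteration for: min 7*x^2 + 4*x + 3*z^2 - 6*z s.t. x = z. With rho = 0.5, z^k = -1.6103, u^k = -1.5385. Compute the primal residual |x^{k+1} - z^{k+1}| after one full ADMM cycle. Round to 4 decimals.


ADMM iteration with rho = 0.5, z^k = -1.6103, u^k = -1.5385
Step 1: x-update.
Minimize 7*x^2 + 4*x + (0.5/2)*(x + 1.6103 - 1.5385)^2
FOC: (2*7 + 0.5)*x = -4 + 0.5*(-1.6103 + 1.5385)
x^{k+1} = -0.2783
Step 2: z-update.
Minimize 3*z^2 - 6*z + (0.5/2)*(-0.2783 - z - 1.5385)^2
FOC: (2*3 + 0.5)*z = 6 + 0.5*(-0.2783 - 1.5385)
z^{k+1} = 0.7833
Step 3: u-update.
u^{k+1} = -1.5385 - 0.2783 - 0.7833 = -2.6002
Step 4: Primal residual = |-0.2783 - 0.7833| = 1.0617


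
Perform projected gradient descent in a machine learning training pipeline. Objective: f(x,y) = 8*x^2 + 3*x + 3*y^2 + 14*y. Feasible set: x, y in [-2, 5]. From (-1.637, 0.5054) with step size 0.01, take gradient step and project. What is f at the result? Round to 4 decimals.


Step 1: Compute gradient at (-1.637, 0.5054).
grad_x = 2*8*-1.637 + 3 = -23.192
grad_y = 2*3*0.5054 + 14 = 17.0324
Step 2: Gradient step.
x_raw = -1.637 - 0.01*-23.192 = -1.4051
y_raw = 0.5054 - 0.01*17.0324 = 0.3351
Step 3: Project onto [-2, 5].
x_proj = clip(-1.4051) = -1.4051
y_proj = clip(0.3351) = 0.3351
Step 4: Evaluate f.
f(-1.4051, 0.3351) = 16.6067


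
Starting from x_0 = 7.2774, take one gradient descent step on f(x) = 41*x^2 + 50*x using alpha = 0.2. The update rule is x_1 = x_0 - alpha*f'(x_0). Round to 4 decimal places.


We compute the gradient at x_0 and apply the update.
f'(x) = 82*x + 50
f'(7.2774) = 82*7.2774 + 50 = 646.7468
x_1 = 7.2774 - 0.2*646.7468 = -122.072
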